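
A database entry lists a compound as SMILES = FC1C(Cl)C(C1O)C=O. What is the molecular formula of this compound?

C5H6ClFO2

Walk through each heavy atom and fill implicit hydrogens from standard valence (C 4, N 3, O 2, S 2, halogen 1):
  atom 1: F (halogen, monovalent) → 0 H
  atom 2: C, bond orders sum to 3 (valence 4) → 1 H
  atom 3: C, bond orders sum to 3 (valence 4) → 1 H
  atom 4: Cl (halogen, monovalent) → 0 H
  atom 5: C, bond orders sum to 3 (valence 4) → 1 H
  atom 6: C, bond orders sum to 3 (valence 4) → 1 H
  atom 7: O, bond orders sum to 1 (valence 2) → 1 H
  atom 8: C, bond orders sum to 3 (valence 4) → 1 H
  atom 9: O, bond orders sum to 2 (valence 2) → 0 H
Totals → C:5, H:6, Cl:1, F:1, O:2.
In Hill order: C5H6ClFO2.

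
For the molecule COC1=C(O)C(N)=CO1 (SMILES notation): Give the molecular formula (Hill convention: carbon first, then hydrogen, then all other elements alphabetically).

Walk through each heavy atom and fill implicit hydrogens from standard valence (C 4, N 3, O 2, S 2, halogen 1):
  atom 1: C, bond orders sum to 1 (valence 4) → 3 H
  atom 2: O, bond orders sum to 2 (valence 2) → 0 H
  atom 3: C, bond orders sum to 4 (valence 4) → 0 H
  atom 4: C, bond orders sum to 4 (valence 4) → 0 H
  atom 5: O, bond orders sum to 1 (valence 2) → 1 H
  atom 6: C, bond orders sum to 4 (valence 4) → 0 H
  atom 7: N, bond orders sum to 1 (valence 3) → 2 H
  atom 8: C, bond orders sum to 3 (valence 4) → 1 H
  atom 9: O, bond orders sum to 2 (valence 2) → 0 H
Totals → C:5, H:7, N:1, O:3.
In Hill order: C5H7NO3.

C5H7NO3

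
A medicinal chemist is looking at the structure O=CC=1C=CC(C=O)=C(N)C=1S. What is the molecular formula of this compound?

C8H7NO2S

Walk through each heavy atom and fill implicit hydrogens from standard valence (C 4, N 3, O 2, S 2, halogen 1):
  atom 1: O, bond orders sum to 2 (valence 2) → 0 H
  atom 2: C, bond orders sum to 3 (valence 4) → 1 H
  atom 3: C, bond orders sum to 4 (valence 4) → 0 H
  atom 4: C, bond orders sum to 3 (valence 4) → 1 H
  atom 5: C, bond orders sum to 3 (valence 4) → 1 H
  atom 6: C, bond orders sum to 4 (valence 4) → 0 H
  atom 7: C, bond orders sum to 3 (valence 4) → 1 H
  atom 8: O, bond orders sum to 2 (valence 2) → 0 H
  atom 9: C, bond orders sum to 4 (valence 4) → 0 H
  atom 10: N, bond orders sum to 1 (valence 3) → 2 H
  atom 11: C, bond orders sum to 4 (valence 4) → 0 H
  atom 12: S, bond orders sum to 1 (valence 2) → 1 H
Totals → C:8, H:7, N:1, O:2, S:1.
In Hill order: C8H7NO2S.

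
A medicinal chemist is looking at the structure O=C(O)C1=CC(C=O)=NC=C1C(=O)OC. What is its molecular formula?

Walk through each heavy atom and fill implicit hydrogens from standard valence (C 4, N 3, O 2, S 2, halogen 1):
  atom 1: O, bond orders sum to 2 (valence 2) → 0 H
  atom 2: C, bond orders sum to 4 (valence 4) → 0 H
  atom 3: O, bond orders sum to 1 (valence 2) → 1 H
  atom 4: C, bond orders sum to 4 (valence 4) → 0 H
  atom 5: C, bond orders sum to 3 (valence 4) → 1 H
  atom 6: C, bond orders sum to 4 (valence 4) → 0 H
  atom 7: C, bond orders sum to 3 (valence 4) → 1 H
  atom 8: O, bond orders sum to 2 (valence 2) → 0 H
  atom 9: N, bond orders sum to 3 (valence 3) → 0 H
  atom 10: C, bond orders sum to 3 (valence 4) → 1 H
  atom 11: C, bond orders sum to 4 (valence 4) → 0 H
  atom 12: C, bond orders sum to 4 (valence 4) → 0 H
  atom 13: O, bond orders sum to 2 (valence 2) → 0 H
  atom 14: O, bond orders sum to 2 (valence 2) → 0 H
  atom 15: C, bond orders sum to 1 (valence 4) → 3 H
Totals → C:9, H:7, N:1, O:5.

C9H7NO5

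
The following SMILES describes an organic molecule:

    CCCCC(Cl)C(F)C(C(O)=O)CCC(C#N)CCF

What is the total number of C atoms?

Count every carbon token in the SMILES (each C, including those in ring-closure positions and inside branches).
Carbon count: 14.

14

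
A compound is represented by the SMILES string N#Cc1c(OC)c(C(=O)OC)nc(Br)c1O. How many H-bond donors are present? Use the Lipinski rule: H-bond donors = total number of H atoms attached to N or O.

Donors: find every N or O and count the H atoms it carries.
  atom 1 (N): bond orders sum to 3 → 0 H
  atom 5 (O): bond orders sum to 2 → 0 H
  atom 9 (O): bond orders sum to 2 → 0 H
  atom 10 (O): bond orders sum to 2 → 0 H
  atom 12 (N): bond orders sum to 3 → 0 H
  atom 16 (O): bond orders sum to 1 → 1 H
Lipinski HBD = 1.

1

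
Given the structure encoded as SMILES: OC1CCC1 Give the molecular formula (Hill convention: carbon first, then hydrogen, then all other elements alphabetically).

Walk through each heavy atom and fill implicit hydrogens from standard valence (C 4, N 3, O 2, S 2, halogen 1):
  atom 1: O, bond orders sum to 1 (valence 2) → 1 H
  atom 2: C, bond orders sum to 3 (valence 4) → 1 H
  atom 3: C, bond orders sum to 2 (valence 4) → 2 H
  atom 4: C, bond orders sum to 2 (valence 4) → 2 H
  atom 5: C, bond orders sum to 2 (valence 4) → 2 H
Totals → C:4, H:8, O:1.
In Hill order: C4H8O.

C4H8O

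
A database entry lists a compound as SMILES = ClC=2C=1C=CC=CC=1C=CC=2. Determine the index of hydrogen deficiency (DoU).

Molecular formula: C10H7Cl.
DoU = (2C + 2 + N − H − X) / 2, where X is the halogen count and O/S are ignored.
    = (2·10 + 2 + 0 − 7 − 1) / 2 = 14 / 2 = 7.

7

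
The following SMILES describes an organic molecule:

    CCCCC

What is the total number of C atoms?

5

Count every carbon token in the SMILES (each C, including those in ring-closure positions and inside branches).
Carbon count: 5.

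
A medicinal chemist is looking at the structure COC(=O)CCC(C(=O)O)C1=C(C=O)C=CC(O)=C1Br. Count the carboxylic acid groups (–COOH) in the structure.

1

The carboxylic acid motif appears at heavy-atom position 8 in the SMILES.
Other groups present: 1 aldehyde, 1 ester, 1 hydroxyl.
Carboxylic acid count: 1.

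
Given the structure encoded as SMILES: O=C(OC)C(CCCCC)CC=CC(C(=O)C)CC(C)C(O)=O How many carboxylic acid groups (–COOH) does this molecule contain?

The carboxylic acid motif appears at heavy-atom position 21 in the SMILES.
Other groups present: 1 alkene, 1 ester, 1 ketone.
Carboxylic acid count: 1.

1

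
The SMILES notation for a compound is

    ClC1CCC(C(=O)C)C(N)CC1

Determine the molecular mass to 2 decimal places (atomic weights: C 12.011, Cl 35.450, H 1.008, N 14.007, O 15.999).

189.68 g/mol

First, the molecular formula is C9H16ClNO (counting implicit H from valence).
  C: 9 × 12.011 = 108.099
  Cl: 1 × 35.450 = 35.450
  H: 16 × 1.008 = 16.128
  N: 1 × 14.007 = 14.007
  O: 1 × 15.999 = 15.999
Sum: 9×12.011 + 1×35.450 + 16×1.008 + 1×14.007 + 1×15.999 = 189.683 → 189.68 g/mol.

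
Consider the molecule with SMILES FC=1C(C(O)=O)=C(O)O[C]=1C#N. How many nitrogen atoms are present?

Scan the SMILES for N atoms (remember two-letter symbols like Cl and Br are single atoms).
Nitrogen count: 1.

1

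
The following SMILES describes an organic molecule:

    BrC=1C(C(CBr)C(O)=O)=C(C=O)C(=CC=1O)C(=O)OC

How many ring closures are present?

In SMILES, each pair of matching ring-closure digits denotes one ring-closing bond; the number of such bonds equals the number of independent rings.
Ring-closure bonds here: 1.

1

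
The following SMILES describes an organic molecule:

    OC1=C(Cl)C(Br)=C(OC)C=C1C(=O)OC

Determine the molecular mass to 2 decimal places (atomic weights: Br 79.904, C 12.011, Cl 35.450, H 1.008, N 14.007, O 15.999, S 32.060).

First, the molecular formula is C9H8BrClO4 (counting implicit H from valence).
  Br: 1 × 79.904 = 79.904
  C: 9 × 12.011 = 108.099
  Cl: 1 × 35.450 = 35.450
  H: 8 × 1.008 = 8.064
  O: 4 × 15.999 = 63.996
Sum: 1×79.904 + 9×12.011 + 1×35.450 + 8×1.008 + 4×15.999 = 295.513 → 295.51 g/mol.

295.51 g/mol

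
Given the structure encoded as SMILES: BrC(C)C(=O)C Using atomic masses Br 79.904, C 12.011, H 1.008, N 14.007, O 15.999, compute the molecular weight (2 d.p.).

First, the molecular formula is C4H7BrO (counting implicit H from valence).
  Br: 1 × 79.904 = 79.904
  C: 4 × 12.011 = 48.044
  H: 7 × 1.008 = 7.056
  O: 1 × 15.999 = 15.999
Sum: 1×79.904 + 4×12.011 + 7×1.008 + 1×15.999 = 151.003 → 151.00 g/mol.

151.00 g/mol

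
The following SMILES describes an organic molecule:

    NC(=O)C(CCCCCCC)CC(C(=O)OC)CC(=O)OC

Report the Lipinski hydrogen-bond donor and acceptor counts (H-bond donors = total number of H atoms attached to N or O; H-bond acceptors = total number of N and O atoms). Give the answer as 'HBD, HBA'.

Donors: find every N or O and count the H atoms it carries.
  atom 1 (N): bond orders sum to 1 → 2 H
  atom 3 (O): bond orders sum to 2 → 0 H
  atom 15 (O): bond orders sum to 2 → 0 H
  atom 16 (O): bond orders sum to 2 → 0 H
  atom 20 (O): bond orders sum to 2 → 0 H
  atom 21 (O): bond orders sum to 2 → 0 H
Lipinski HBD = 2.
Acceptors: N atoms = 1, O atoms = 5 → HBA = 6.

2, 6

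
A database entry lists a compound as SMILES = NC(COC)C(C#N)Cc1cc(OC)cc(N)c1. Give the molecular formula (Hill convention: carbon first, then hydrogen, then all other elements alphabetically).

C13H19N3O2

Walk through each heavy atom and fill implicit hydrogens from standard valence (C 4, N 3, O 2, S 2, halogen 1); for lowercase aromatic atoms, an aromatic c carries 1 H when it has two neighbours and 0 H with three, and aromatic n carries 0 H:
  atom 1: N, bond orders sum to 1 (valence 3) → 2 H
  atom 2: C, bond orders sum to 3 (valence 4) → 1 H
  atom 3: C, bond orders sum to 2 (valence 4) → 2 H
  atom 4: O, bond orders sum to 2 (valence 2) → 0 H
  atom 5: C, bond orders sum to 1 (valence 4) → 3 H
  atom 6: C, bond orders sum to 3 (valence 4) → 1 H
  atom 7: C, bond orders sum to 4 (valence 4) → 0 H
  atom 8: N, bond orders sum to 3 (valence 3) → 0 H
  atom 9: C, bond orders sum to 2 (valence 4) → 2 H
  atom 10: aromatic c, 3 neighbours → 0 H
  atom 11: aromatic c, 2 neighbours → 1 H
  atom 12: aromatic c, 3 neighbours → 0 H
  atom 13: O, bond orders sum to 2 (valence 2) → 0 H
  atom 14: C, bond orders sum to 1 (valence 4) → 3 H
  atom 15: aromatic c, 2 neighbours → 1 H
  atom 16: aromatic c, 3 neighbours → 0 H
  atom 17: N, bond orders sum to 1 (valence 3) → 2 H
  atom 18: aromatic c, 2 neighbours → 1 H
Totals → C:13, H:19, N:3, O:2.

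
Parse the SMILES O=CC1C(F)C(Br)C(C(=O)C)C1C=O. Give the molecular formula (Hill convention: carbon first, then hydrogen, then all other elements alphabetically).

C9H10BrFO3

Walk through each heavy atom and fill implicit hydrogens from standard valence (C 4, N 3, O 2, S 2, halogen 1):
  atom 1: O, bond orders sum to 2 (valence 2) → 0 H
  atom 2: C, bond orders sum to 3 (valence 4) → 1 H
  atom 3: C, bond orders sum to 3 (valence 4) → 1 H
  atom 4: C, bond orders sum to 3 (valence 4) → 1 H
  atom 5: F (halogen, monovalent) → 0 H
  atom 6: C, bond orders sum to 3 (valence 4) → 1 H
  atom 7: Br (halogen, monovalent) → 0 H
  atom 8: C, bond orders sum to 3 (valence 4) → 1 H
  atom 9: C, bond orders sum to 4 (valence 4) → 0 H
  atom 10: O, bond orders sum to 2 (valence 2) → 0 H
  atom 11: C, bond orders sum to 1 (valence 4) → 3 H
  atom 12: C, bond orders sum to 3 (valence 4) → 1 H
  atom 13: C, bond orders sum to 3 (valence 4) → 1 H
  atom 14: O, bond orders sum to 2 (valence 2) → 0 H
Totals → C:9, H:10, Br:1, F:1, O:3.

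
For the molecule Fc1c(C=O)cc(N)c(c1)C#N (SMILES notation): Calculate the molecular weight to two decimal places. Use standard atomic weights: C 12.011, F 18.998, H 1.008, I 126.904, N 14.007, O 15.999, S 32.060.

164.14 g/mol

First, the molecular formula is C8H5FN2O (counting implicit H from valence).
  C: 8 × 12.011 = 96.088
  F: 1 × 18.998 = 18.998
  H: 5 × 1.008 = 5.040
  N: 2 × 14.007 = 28.014
  O: 1 × 15.999 = 15.999
Sum: 8×12.011 + 1×18.998 + 5×1.008 + 2×14.007 + 1×15.999 = 164.139 → 164.14 g/mol.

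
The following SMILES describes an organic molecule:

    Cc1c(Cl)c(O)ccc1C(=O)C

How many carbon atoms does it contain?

Count every carbon token in the SMILES (each C, including those in ring-closure positions and inside branches).
Carbon count: 9.

9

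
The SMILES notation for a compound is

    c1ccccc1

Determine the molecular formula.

Walk through each heavy atom and fill implicit hydrogens from standard valence (C 4, N 3, O 2, S 2, halogen 1); for lowercase aromatic atoms, an aromatic c carries 1 H when it has two neighbours and 0 H with three, and aromatic n carries 0 H:
  atom 1: aromatic c, 2 neighbours → 1 H
  atom 2: aromatic c, 2 neighbours → 1 H
  atom 3: aromatic c, 2 neighbours → 1 H
  atom 4: aromatic c, 2 neighbours → 1 H
  atom 5: aromatic c, 2 neighbours → 1 H
  atom 6: aromatic c, 2 neighbours → 1 H
Totals → C:6, H:6.
In Hill order: C6H6.

C6H6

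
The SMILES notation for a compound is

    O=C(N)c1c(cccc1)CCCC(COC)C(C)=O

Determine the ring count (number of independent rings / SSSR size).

1

In SMILES, each pair of matching ring-closure digits denotes one ring-closing bond; the number of such bonds equals the number of independent rings.
Ring-closure bonds here: 1.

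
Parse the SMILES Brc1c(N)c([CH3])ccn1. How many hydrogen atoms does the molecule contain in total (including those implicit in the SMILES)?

7

Walk through each heavy atom and fill implicit hydrogens from standard valence (C 4, N 3, O 2, S 2, halogen 1); for lowercase aromatic atoms, an aromatic c carries 1 H when it has two neighbours and 0 H with three, and aromatic n carries 0 H:
  atom 1: Br (halogen, monovalent) → 0 H
  atom 2: aromatic c, 3 neighbours → 0 H
  atom 3: aromatic c, 3 neighbours → 0 H
  atom 4: N, bond orders sum to 1 (valence 3) → 2 H
  atom 5: aromatic c, 3 neighbours → 0 H
  atom 6: C with explicit H count 3
  atom 7: aromatic c, 2 neighbours → 1 H
  atom 8: aromatic c, 2 neighbours → 1 H
  atom 9: aromatic n, 2 neighbours → 0 H
Total hydrogens: 7.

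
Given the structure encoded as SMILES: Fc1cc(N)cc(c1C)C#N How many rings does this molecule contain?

1

In SMILES, each pair of matching ring-closure digits denotes one ring-closing bond; the number of such bonds equals the number of independent rings.
Ring-closure bonds here: 1.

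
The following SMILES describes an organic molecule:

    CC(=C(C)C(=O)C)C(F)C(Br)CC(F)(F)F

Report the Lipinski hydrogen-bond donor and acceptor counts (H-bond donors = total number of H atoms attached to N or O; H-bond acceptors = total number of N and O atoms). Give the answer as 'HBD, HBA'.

0, 1

Donors: find every N or O and count the H atoms it carries.
  atom 6 (O): bond orders sum to 2 → 0 H
Lipinski HBD = 0.
Acceptors: N atoms = 0, O atoms = 1 → HBA = 1.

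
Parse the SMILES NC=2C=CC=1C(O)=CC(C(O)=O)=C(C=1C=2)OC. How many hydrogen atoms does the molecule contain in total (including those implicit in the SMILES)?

Walk through each heavy atom and fill implicit hydrogens from standard valence (C 4, N 3, O 2, S 2, halogen 1):
  atom 1: N, bond orders sum to 1 (valence 3) → 2 H
  atom 2: C, bond orders sum to 4 (valence 4) → 0 H
  atom 3: C, bond orders sum to 3 (valence 4) → 1 H
  atom 4: C, bond orders sum to 3 (valence 4) → 1 H
  atom 5: C, bond orders sum to 4 (valence 4) → 0 H
  atom 6: C, bond orders sum to 4 (valence 4) → 0 H
  atom 7: O, bond orders sum to 1 (valence 2) → 1 H
  atom 8: C, bond orders sum to 3 (valence 4) → 1 H
  atom 9: C, bond orders sum to 4 (valence 4) → 0 H
  atom 10: C, bond orders sum to 4 (valence 4) → 0 H
  atom 11: O, bond orders sum to 1 (valence 2) → 1 H
  atom 12: O, bond orders sum to 2 (valence 2) → 0 H
  atom 13: C, bond orders sum to 4 (valence 4) → 0 H
  atom 14: C, bond orders sum to 4 (valence 4) → 0 H
  atom 15: C, bond orders sum to 3 (valence 4) → 1 H
  atom 16: O, bond orders sum to 2 (valence 2) → 0 H
  atom 17: C, bond orders sum to 1 (valence 4) → 3 H
Total hydrogens: 11.

11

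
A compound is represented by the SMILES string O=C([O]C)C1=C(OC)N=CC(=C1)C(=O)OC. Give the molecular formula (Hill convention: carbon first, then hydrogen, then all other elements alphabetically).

C10H11NO5

Walk through each heavy atom and fill implicit hydrogens from standard valence (C 4, N 3, O 2, S 2, halogen 1):
  atom 1: O, bond orders sum to 2 (valence 2) → 0 H
  atom 2: C, bond orders sum to 4 (valence 4) → 0 H
  atom 3: O with explicit H count 0
  atom 4: C, bond orders sum to 1 (valence 4) → 3 H
  atom 5: C, bond orders sum to 4 (valence 4) → 0 H
  atom 6: C, bond orders sum to 4 (valence 4) → 0 H
  atom 7: O, bond orders sum to 2 (valence 2) → 0 H
  atom 8: C, bond orders sum to 1 (valence 4) → 3 H
  atom 9: N, bond orders sum to 3 (valence 3) → 0 H
  atom 10: C, bond orders sum to 3 (valence 4) → 1 H
  atom 11: C, bond orders sum to 4 (valence 4) → 0 H
  atom 12: C, bond orders sum to 3 (valence 4) → 1 H
  atom 13: C, bond orders sum to 4 (valence 4) → 0 H
  atom 14: O, bond orders sum to 2 (valence 2) → 0 H
  atom 15: O, bond orders sum to 2 (valence 2) → 0 H
  atom 16: C, bond orders sum to 1 (valence 4) → 3 H
Totals → C:10, H:11, N:1, O:5.
In Hill order: C10H11NO5.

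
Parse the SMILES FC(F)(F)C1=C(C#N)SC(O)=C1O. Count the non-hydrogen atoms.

Every atom symbol written in the SMILES (organic subset) is one heavy atom; implicit H are not written.
Heavy atoms by element → C:6, F:3, N:1, O:2, S:1.
Total: 13.

13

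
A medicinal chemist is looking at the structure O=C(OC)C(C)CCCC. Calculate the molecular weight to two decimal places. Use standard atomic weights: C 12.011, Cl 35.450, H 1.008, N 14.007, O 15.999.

First, the molecular formula is C8H16O2 (counting implicit H from valence).
  C: 8 × 12.011 = 96.088
  H: 16 × 1.008 = 16.128
  O: 2 × 15.999 = 31.998
Sum: 8×12.011 + 16×1.008 + 2×15.999 = 144.214 → 144.21 g/mol.

144.21 g/mol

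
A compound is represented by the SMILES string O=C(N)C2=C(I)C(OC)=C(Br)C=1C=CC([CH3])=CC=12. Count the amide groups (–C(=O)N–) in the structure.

1

The amide motif appears at heavy-atom position 2 in the SMILES.
Other groups present: 1 ether.
Amide count: 1.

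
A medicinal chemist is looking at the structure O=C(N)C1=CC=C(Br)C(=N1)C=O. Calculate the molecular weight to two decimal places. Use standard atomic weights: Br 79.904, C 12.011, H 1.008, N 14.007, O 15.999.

229.03 g/mol

First, the molecular formula is C7H5BrN2O2 (counting implicit H from valence).
  Br: 1 × 79.904 = 79.904
  C: 7 × 12.011 = 84.077
  H: 5 × 1.008 = 5.040
  N: 2 × 14.007 = 28.014
  O: 2 × 15.999 = 31.998
Sum: 1×79.904 + 7×12.011 + 5×1.008 + 2×14.007 + 2×15.999 = 229.033 → 229.03 g/mol.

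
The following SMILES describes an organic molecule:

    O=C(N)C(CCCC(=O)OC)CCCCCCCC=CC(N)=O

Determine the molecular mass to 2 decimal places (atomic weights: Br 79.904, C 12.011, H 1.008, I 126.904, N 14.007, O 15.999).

326.44 g/mol

First, the molecular formula is C17H30N2O4 (counting implicit H from valence).
  C: 17 × 12.011 = 204.187
  H: 30 × 1.008 = 30.240
  N: 2 × 14.007 = 28.014
  O: 4 × 15.999 = 63.996
Sum: 17×12.011 + 30×1.008 + 2×14.007 + 4×15.999 = 326.437 → 326.44 g/mol.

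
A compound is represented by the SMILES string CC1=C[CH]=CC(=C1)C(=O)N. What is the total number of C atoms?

Count every carbon token in the SMILES (each C, including those in ring-closure positions and inside branches).
Carbon count: 8.

8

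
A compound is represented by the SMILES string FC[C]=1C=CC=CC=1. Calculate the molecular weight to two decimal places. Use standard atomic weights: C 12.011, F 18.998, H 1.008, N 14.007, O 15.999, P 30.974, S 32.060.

First, the molecular formula is C7H7F (counting implicit H from valence).
  C: 7 × 12.011 = 84.077
  F: 1 × 18.998 = 18.998
  H: 7 × 1.008 = 7.056
Sum: 7×12.011 + 1×18.998 + 7×1.008 = 110.131 → 110.13 g/mol.

110.13 g/mol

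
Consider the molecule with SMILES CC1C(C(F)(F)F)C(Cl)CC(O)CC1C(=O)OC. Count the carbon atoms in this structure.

Count every carbon token in the SMILES (each C, including those in ring-closure positions and inside branches).
Carbon count: 11.

11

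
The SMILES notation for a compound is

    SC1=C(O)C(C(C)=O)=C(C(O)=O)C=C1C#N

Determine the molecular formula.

Walk through each heavy atom and fill implicit hydrogens from standard valence (C 4, N 3, O 2, S 2, halogen 1):
  atom 1: S, bond orders sum to 1 (valence 2) → 1 H
  atom 2: C, bond orders sum to 4 (valence 4) → 0 H
  atom 3: C, bond orders sum to 4 (valence 4) → 0 H
  atom 4: O, bond orders sum to 1 (valence 2) → 1 H
  atom 5: C, bond orders sum to 4 (valence 4) → 0 H
  atom 6: C, bond orders sum to 4 (valence 4) → 0 H
  atom 7: C, bond orders sum to 1 (valence 4) → 3 H
  atom 8: O, bond orders sum to 2 (valence 2) → 0 H
  atom 9: C, bond orders sum to 4 (valence 4) → 0 H
  atom 10: C, bond orders sum to 4 (valence 4) → 0 H
  atom 11: O, bond orders sum to 1 (valence 2) → 1 H
  atom 12: O, bond orders sum to 2 (valence 2) → 0 H
  atom 13: C, bond orders sum to 3 (valence 4) → 1 H
  atom 14: C, bond orders sum to 4 (valence 4) → 0 H
  atom 15: C, bond orders sum to 4 (valence 4) → 0 H
  atom 16: N, bond orders sum to 3 (valence 3) → 0 H
Totals → C:10, H:7, N:1, O:4, S:1.
In Hill order: C10H7NO4S.

C10H7NO4S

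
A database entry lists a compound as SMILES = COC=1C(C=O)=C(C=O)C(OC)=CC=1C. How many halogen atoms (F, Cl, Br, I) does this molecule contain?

0

Scan the SMILES for the halogen motif — none present.
Groups that are present: 2 aldehyde, 2 ether.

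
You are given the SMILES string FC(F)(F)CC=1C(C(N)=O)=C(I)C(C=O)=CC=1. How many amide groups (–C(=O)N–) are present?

The amide motif appears at heavy-atom position 8 in the SMILES.
Other groups present: 1 aldehyde.
Amide count: 1.

1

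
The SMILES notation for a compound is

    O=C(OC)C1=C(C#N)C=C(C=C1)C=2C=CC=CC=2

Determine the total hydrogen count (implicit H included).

Walk through each heavy atom and fill implicit hydrogens from standard valence (C 4, N 3, O 2, S 2, halogen 1):
  atom 1: O, bond orders sum to 2 (valence 2) → 0 H
  atom 2: C, bond orders sum to 4 (valence 4) → 0 H
  atom 3: O, bond orders sum to 2 (valence 2) → 0 H
  atom 4: C, bond orders sum to 1 (valence 4) → 3 H
  atom 5: C, bond orders sum to 4 (valence 4) → 0 H
  atom 6: C, bond orders sum to 4 (valence 4) → 0 H
  atom 7: C, bond orders sum to 4 (valence 4) → 0 H
  atom 8: N, bond orders sum to 3 (valence 3) → 0 H
  atom 9: C, bond orders sum to 3 (valence 4) → 1 H
  atom 10: C, bond orders sum to 4 (valence 4) → 0 H
  atom 11: C, bond orders sum to 3 (valence 4) → 1 H
  atom 12: C, bond orders sum to 3 (valence 4) → 1 H
  atom 13: C, bond orders sum to 4 (valence 4) → 0 H
  atom 14: C, bond orders sum to 3 (valence 4) → 1 H
  atom 15: C, bond orders sum to 3 (valence 4) → 1 H
  atom 16: C, bond orders sum to 3 (valence 4) → 1 H
  atom 17: C, bond orders sum to 3 (valence 4) → 1 H
  atom 18: C, bond orders sum to 3 (valence 4) → 1 H
Total hydrogens: 11.

11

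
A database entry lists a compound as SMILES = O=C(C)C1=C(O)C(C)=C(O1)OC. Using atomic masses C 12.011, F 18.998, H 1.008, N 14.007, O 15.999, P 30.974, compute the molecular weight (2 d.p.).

First, the molecular formula is C8H10O4 (counting implicit H from valence).
  C: 8 × 12.011 = 96.088
  H: 10 × 1.008 = 10.080
  O: 4 × 15.999 = 63.996
Sum: 8×12.011 + 10×1.008 + 4×15.999 = 170.164 → 170.16 g/mol.

170.16 g/mol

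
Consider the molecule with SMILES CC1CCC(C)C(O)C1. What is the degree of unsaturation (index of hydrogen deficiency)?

Molecular formula: C8H16O.
DoU = (2C + 2 + N − H − X) / 2, where X is the halogen count and O/S are ignored.
    = (2·8 + 2 + 0 − 16 − 0) / 2 = 2 / 2 = 1.

1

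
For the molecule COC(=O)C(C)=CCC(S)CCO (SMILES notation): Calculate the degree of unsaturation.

2

Degree of unsaturation = (number of rings) + (number of π bonds).
Ring closures in the SMILES: 0.
π bonds: 2 double bonds (each 1 DoU) → 2 DoU from unsaturation.
Total DoU = 0 + 2 = 2.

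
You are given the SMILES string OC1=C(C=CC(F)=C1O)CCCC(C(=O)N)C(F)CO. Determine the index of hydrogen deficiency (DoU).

5

Degree of unsaturation = (number of rings) + (number of π bonds).
Ring closures in the SMILES: 1.
π bonds: 4 double bonds (each 1 DoU) → 4 DoU from unsaturation.
Total DoU = 1 + 4 = 5.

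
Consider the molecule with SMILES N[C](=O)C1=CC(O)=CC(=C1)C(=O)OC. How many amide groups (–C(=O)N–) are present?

1

The amide motif appears at heavy-atom position 2 in the SMILES.
Other groups present: 1 ester, 1 hydroxyl.
Amide count: 1.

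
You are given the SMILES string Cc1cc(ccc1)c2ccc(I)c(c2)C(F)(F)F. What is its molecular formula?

Walk through each heavy atom and fill implicit hydrogens from standard valence (C 4, N 3, O 2, S 2, halogen 1); for lowercase aromatic atoms, an aromatic c carries 1 H when it has two neighbours and 0 H with three, and aromatic n carries 0 H:
  atom 1: C, bond orders sum to 1 (valence 4) → 3 H
  atom 2: aromatic c, 3 neighbours → 0 H
  atom 3: aromatic c, 2 neighbours → 1 H
  atom 4: aromatic c, 3 neighbours → 0 H
  atom 5: aromatic c, 2 neighbours → 1 H
  atom 6: aromatic c, 2 neighbours → 1 H
  atom 7: aromatic c, 2 neighbours → 1 H
  atom 8: aromatic c, 3 neighbours → 0 H
  atom 9: aromatic c, 2 neighbours → 1 H
  atom 10: aromatic c, 2 neighbours → 1 H
  atom 11: aromatic c, 3 neighbours → 0 H
  atom 12: I (halogen, monovalent) → 0 H
  atom 13: aromatic c, 3 neighbours → 0 H
  atom 14: aromatic c, 2 neighbours → 1 H
  atom 15: C, bond orders sum to 4 (valence 4) → 0 H
  atom 16: F (halogen, monovalent) → 0 H
  atom 17: F (halogen, monovalent) → 0 H
  atom 18: F (halogen, monovalent) → 0 H
Totals → C:14, H:10, F:3, I:1.
In Hill order: C14H10F3I.

C14H10F3I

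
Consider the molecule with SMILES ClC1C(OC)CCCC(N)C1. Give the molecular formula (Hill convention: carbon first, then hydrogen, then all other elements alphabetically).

C8H16ClNO

Walk through each heavy atom and fill implicit hydrogens from standard valence (C 4, N 3, O 2, S 2, halogen 1):
  atom 1: Cl (halogen, monovalent) → 0 H
  atom 2: C, bond orders sum to 3 (valence 4) → 1 H
  atom 3: C, bond orders sum to 3 (valence 4) → 1 H
  atom 4: O, bond orders sum to 2 (valence 2) → 0 H
  atom 5: C, bond orders sum to 1 (valence 4) → 3 H
  atom 6: C, bond orders sum to 2 (valence 4) → 2 H
  atom 7: C, bond orders sum to 2 (valence 4) → 2 H
  atom 8: C, bond orders sum to 2 (valence 4) → 2 H
  atom 9: C, bond orders sum to 3 (valence 4) → 1 H
  atom 10: N, bond orders sum to 1 (valence 3) → 2 H
  atom 11: C, bond orders sum to 2 (valence 4) → 2 H
Totals → C:8, H:16, Cl:1, N:1, O:1.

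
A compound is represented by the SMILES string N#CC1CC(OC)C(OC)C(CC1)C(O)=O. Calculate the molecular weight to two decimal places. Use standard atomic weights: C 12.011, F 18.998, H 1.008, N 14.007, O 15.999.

First, the molecular formula is C11H17NO4 (counting implicit H from valence).
  C: 11 × 12.011 = 132.121
  H: 17 × 1.008 = 17.136
  N: 1 × 14.007 = 14.007
  O: 4 × 15.999 = 63.996
Sum: 11×12.011 + 17×1.008 + 1×14.007 + 4×15.999 = 227.260 → 227.26 g/mol.

227.26 g/mol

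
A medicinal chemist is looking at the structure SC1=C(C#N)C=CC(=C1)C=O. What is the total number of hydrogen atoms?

Walk through each heavy atom and fill implicit hydrogens from standard valence (C 4, N 3, O 2, S 2, halogen 1):
  atom 1: S, bond orders sum to 1 (valence 2) → 1 H
  atom 2: C, bond orders sum to 4 (valence 4) → 0 H
  atom 3: C, bond orders sum to 4 (valence 4) → 0 H
  atom 4: C, bond orders sum to 4 (valence 4) → 0 H
  atom 5: N, bond orders sum to 3 (valence 3) → 0 H
  atom 6: C, bond orders sum to 3 (valence 4) → 1 H
  atom 7: C, bond orders sum to 3 (valence 4) → 1 H
  atom 8: C, bond orders sum to 4 (valence 4) → 0 H
  atom 9: C, bond orders sum to 3 (valence 4) → 1 H
  atom 10: C, bond orders sum to 3 (valence 4) → 1 H
  atom 11: O, bond orders sum to 2 (valence 2) → 0 H
Total hydrogens: 5.

5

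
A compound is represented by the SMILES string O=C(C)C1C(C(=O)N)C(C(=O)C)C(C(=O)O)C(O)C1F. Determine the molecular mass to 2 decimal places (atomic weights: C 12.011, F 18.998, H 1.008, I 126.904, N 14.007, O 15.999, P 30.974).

First, the molecular formula is C12H16FNO6 (counting implicit H from valence).
  C: 12 × 12.011 = 144.132
  F: 1 × 18.998 = 18.998
  H: 16 × 1.008 = 16.128
  N: 1 × 14.007 = 14.007
  O: 6 × 15.999 = 95.994
Sum: 12×12.011 + 1×18.998 + 16×1.008 + 1×14.007 + 6×15.999 = 289.259 → 289.26 g/mol.

289.26 g/mol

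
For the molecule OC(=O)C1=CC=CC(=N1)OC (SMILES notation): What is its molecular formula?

C7H7NO3

Walk through each heavy atom and fill implicit hydrogens from standard valence (C 4, N 3, O 2, S 2, halogen 1):
  atom 1: O, bond orders sum to 1 (valence 2) → 1 H
  atom 2: C, bond orders sum to 4 (valence 4) → 0 H
  atom 3: O, bond orders sum to 2 (valence 2) → 0 H
  atom 4: C, bond orders sum to 4 (valence 4) → 0 H
  atom 5: C, bond orders sum to 3 (valence 4) → 1 H
  atom 6: C, bond orders sum to 3 (valence 4) → 1 H
  atom 7: C, bond orders sum to 3 (valence 4) → 1 H
  atom 8: C, bond orders sum to 4 (valence 4) → 0 H
  atom 9: N, bond orders sum to 3 (valence 3) → 0 H
  atom 10: O, bond orders sum to 2 (valence 2) → 0 H
  atom 11: C, bond orders sum to 1 (valence 4) → 3 H
Totals → C:7, H:7, N:1, O:3.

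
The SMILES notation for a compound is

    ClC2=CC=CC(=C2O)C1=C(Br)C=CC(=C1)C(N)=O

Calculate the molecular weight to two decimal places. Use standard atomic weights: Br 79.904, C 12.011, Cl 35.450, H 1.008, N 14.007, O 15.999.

First, the molecular formula is C13H9BrClNO2 (counting implicit H from valence).
  Br: 1 × 79.904 = 79.904
  C: 13 × 12.011 = 156.143
  Cl: 1 × 35.450 = 35.450
  H: 9 × 1.008 = 9.072
  N: 1 × 14.007 = 14.007
  O: 2 × 15.999 = 31.998
Sum: 1×79.904 + 13×12.011 + 1×35.450 + 9×1.008 + 1×14.007 + 2×15.999 = 326.574 → 326.57 g/mol.

326.57 g/mol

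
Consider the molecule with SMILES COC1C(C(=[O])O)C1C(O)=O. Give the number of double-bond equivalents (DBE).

Molecular formula: C6H8O5.
DoU = (2C + 2 + N − H − X) / 2, where X is the halogen count and O/S are ignored.
    = (2·6 + 2 + 0 − 8 − 0) / 2 = 6 / 2 = 3.

3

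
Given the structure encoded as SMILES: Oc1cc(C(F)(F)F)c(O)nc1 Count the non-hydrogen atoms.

Every atom symbol written in the SMILES (organic subset) is one heavy atom; implicit H are not written.
Heavy atoms by element → C:6, F:3, N:1, O:2.
Total: 12.

12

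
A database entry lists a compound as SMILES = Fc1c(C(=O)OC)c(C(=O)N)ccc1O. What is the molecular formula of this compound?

Walk through each heavy atom and fill implicit hydrogens from standard valence (C 4, N 3, O 2, S 2, halogen 1); for lowercase aromatic atoms, an aromatic c carries 1 H when it has two neighbours and 0 H with three, and aromatic n carries 0 H:
  atom 1: F (halogen, monovalent) → 0 H
  atom 2: aromatic c, 3 neighbours → 0 H
  atom 3: aromatic c, 3 neighbours → 0 H
  atom 4: C, bond orders sum to 4 (valence 4) → 0 H
  atom 5: O, bond orders sum to 2 (valence 2) → 0 H
  atom 6: O, bond orders sum to 2 (valence 2) → 0 H
  atom 7: C, bond orders sum to 1 (valence 4) → 3 H
  atom 8: aromatic c, 3 neighbours → 0 H
  atom 9: C, bond orders sum to 4 (valence 4) → 0 H
  atom 10: O, bond orders sum to 2 (valence 2) → 0 H
  atom 11: N, bond orders sum to 1 (valence 3) → 2 H
  atom 12: aromatic c, 2 neighbours → 1 H
  atom 13: aromatic c, 2 neighbours → 1 H
  atom 14: aromatic c, 3 neighbours → 0 H
  atom 15: O, bond orders sum to 1 (valence 2) → 1 H
Totals → C:9, H:8, F:1, N:1, O:4.
In Hill order: C9H8FNO4.

C9H8FNO4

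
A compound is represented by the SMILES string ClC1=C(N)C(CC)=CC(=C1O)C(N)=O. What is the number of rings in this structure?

1

In SMILES, each pair of matching ring-closure digits denotes one ring-closing bond; the number of such bonds equals the number of independent rings.
Ring-closure bonds here: 1.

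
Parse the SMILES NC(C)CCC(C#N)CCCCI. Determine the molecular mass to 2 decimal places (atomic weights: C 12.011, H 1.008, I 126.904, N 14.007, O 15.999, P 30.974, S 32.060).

294.18 g/mol

First, the molecular formula is C10H19IN2 (counting implicit H from valence).
  C: 10 × 12.011 = 120.110
  H: 19 × 1.008 = 19.152
  I: 1 × 126.904 = 126.904
  N: 2 × 14.007 = 28.014
Sum: 10×12.011 + 19×1.008 + 1×126.904 + 2×14.007 = 294.180 → 294.18 g/mol.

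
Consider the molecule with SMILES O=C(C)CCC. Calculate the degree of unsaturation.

1

Degree of unsaturation = (number of rings) + (number of π bonds).
Ring closures in the SMILES: 0.
π bonds: 1 double bond (each 1 DoU) → 1 DoU from unsaturation.
Total DoU = 0 + 1 = 1.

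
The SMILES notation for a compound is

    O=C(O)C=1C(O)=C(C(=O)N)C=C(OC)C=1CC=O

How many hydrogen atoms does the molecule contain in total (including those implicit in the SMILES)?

Walk through each heavy atom and fill implicit hydrogens from standard valence (C 4, N 3, O 2, S 2, halogen 1):
  atom 1: O, bond orders sum to 2 (valence 2) → 0 H
  atom 2: C, bond orders sum to 4 (valence 4) → 0 H
  atom 3: O, bond orders sum to 1 (valence 2) → 1 H
  atom 4: C, bond orders sum to 4 (valence 4) → 0 H
  atom 5: C, bond orders sum to 4 (valence 4) → 0 H
  atom 6: O, bond orders sum to 1 (valence 2) → 1 H
  atom 7: C, bond orders sum to 4 (valence 4) → 0 H
  atom 8: C, bond orders sum to 4 (valence 4) → 0 H
  atom 9: O, bond orders sum to 2 (valence 2) → 0 H
  atom 10: N, bond orders sum to 1 (valence 3) → 2 H
  atom 11: C, bond orders sum to 3 (valence 4) → 1 H
  atom 12: C, bond orders sum to 4 (valence 4) → 0 H
  atom 13: O, bond orders sum to 2 (valence 2) → 0 H
  atom 14: C, bond orders sum to 1 (valence 4) → 3 H
  atom 15: C, bond orders sum to 4 (valence 4) → 0 H
  atom 16: C, bond orders sum to 2 (valence 4) → 2 H
  atom 17: C, bond orders sum to 3 (valence 4) → 1 H
  atom 18: O, bond orders sum to 2 (valence 2) → 0 H
Total hydrogens: 11.

11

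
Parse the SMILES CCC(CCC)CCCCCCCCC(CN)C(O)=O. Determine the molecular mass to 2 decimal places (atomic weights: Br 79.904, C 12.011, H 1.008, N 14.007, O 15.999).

First, the molecular formula is C17H35NO2 (counting implicit H from valence).
  C: 17 × 12.011 = 204.187
  H: 35 × 1.008 = 35.280
  N: 1 × 14.007 = 14.007
  O: 2 × 15.999 = 31.998
Sum: 17×12.011 + 35×1.008 + 1×14.007 + 2×15.999 = 285.472 → 285.47 g/mol.

285.47 g/mol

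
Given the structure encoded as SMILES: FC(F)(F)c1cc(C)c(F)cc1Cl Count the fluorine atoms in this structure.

Scan the SMILES for F atoms (remember two-letter symbols like Cl and Br are single atoms).
Fluorine count: 4.

4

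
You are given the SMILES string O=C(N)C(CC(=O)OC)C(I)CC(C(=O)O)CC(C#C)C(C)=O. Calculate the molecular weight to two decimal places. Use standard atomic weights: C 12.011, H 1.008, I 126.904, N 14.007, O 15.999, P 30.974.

First, the molecular formula is C15H20INO6 (counting implicit H from valence).
  C: 15 × 12.011 = 180.165
  H: 20 × 1.008 = 20.160
  I: 1 × 126.904 = 126.904
  N: 1 × 14.007 = 14.007
  O: 6 × 15.999 = 95.994
Sum: 15×12.011 + 20×1.008 + 1×126.904 + 1×14.007 + 6×15.999 = 437.230 → 437.23 g/mol.

437.23 g/mol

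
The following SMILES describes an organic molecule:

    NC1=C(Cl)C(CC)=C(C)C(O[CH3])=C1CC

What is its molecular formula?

C12H18ClNO

Walk through each heavy atom and fill implicit hydrogens from standard valence (C 4, N 3, O 2, S 2, halogen 1):
  atom 1: N, bond orders sum to 1 (valence 3) → 2 H
  atom 2: C, bond orders sum to 4 (valence 4) → 0 H
  atom 3: C, bond orders sum to 4 (valence 4) → 0 H
  atom 4: Cl (halogen, monovalent) → 0 H
  atom 5: C, bond orders sum to 4 (valence 4) → 0 H
  atom 6: C, bond orders sum to 2 (valence 4) → 2 H
  atom 7: C, bond orders sum to 1 (valence 4) → 3 H
  atom 8: C, bond orders sum to 4 (valence 4) → 0 H
  atom 9: C, bond orders sum to 1 (valence 4) → 3 H
  atom 10: C, bond orders sum to 4 (valence 4) → 0 H
  atom 11: O, bond orders sum to 2 (valence 2) → 0 H
  atom 12: C with explicit H count 3
  atom 13: C, bond orders sum to 4 (valence 4) → 0 H
  atom 14: C, bond orders sum to 2 (valence 4) → 2 H
  atom 15: C, bond orders sum to 1 (valence 4) → 3 H
Totals → C:12, H:18, Cl:1, N:1, O:1.
In Hill order: C12H18ClNO.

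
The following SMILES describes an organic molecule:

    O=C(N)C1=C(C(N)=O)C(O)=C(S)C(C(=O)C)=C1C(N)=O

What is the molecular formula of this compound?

Walk through each heavy atom and fill implicit hydrogens from standard valence (C 4, N 3, O 2, S 2, halogen 1):
  atom 1: O, bond orders sum to 2 (valence 2) → 0 H
  atom 2: C, bond orders sum to 4 (valence 4) → 0 H
  atom 3: N, bond orders sum to 1 (valence 3) → 2 H
  atom 4: C, bond orders sum to 4 (valence 4) → 0 H
  atom 5: C, bond orders sum to 4 (valence 4) → 0 H
  atom 6: C, bond orders sum to 4 (valence 4) → 0 H
  atom 7: N, bond orders sum to 1 (valence 3) → 2 H
  atom 8: O, bond orders sum to 2 (valence 2) → 0 H
  atom 9: C, bond orders sum to 4 (valence 4) → 0 H
  atom 10: O, bond orders sum to 1 (valence 2) → 1 H
  atom 11: C, bond orders sum to 4 (valence 4) → 0 H
  atom 12: S, bond orders sum to 1 (valence 2) → 1 H
  atom 13: C, bond orders sum to 4 (valence 4) → 0 H
  atom 14: C, bond orders sum to 4 (valence 4) → 0 H
  atom 15: O, bond orders sum to 2 (valence 2) → 0 H
  atom 16: C, bond orders sum to 1 (valence 4) → 3 H
  atom 17: C, bond orders sum to 4 (valence 4) → 0 H
  atom 18: C, bond orders sum to 4 (valence 4) → 0 H
  atom 19: N, bond orders sum to 1 (valence 3) → 2 H
  atom 20: O, bond orders sum to 2 (valence 2) → 0 H
Totals → C:11, H:11, N:3, O:5, S:1.
In Hill order: C11H11N3O5S.

C11H11N3O5S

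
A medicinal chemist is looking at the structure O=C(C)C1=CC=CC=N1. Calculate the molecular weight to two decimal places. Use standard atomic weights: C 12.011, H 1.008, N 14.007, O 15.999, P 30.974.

121.14 g/mol

First, the molecular formula is C7H7NO (counting implicit H from valence).
  C: 7 × 12.011 = 84.077
  H: 7 × 1.008 = 7.056
  N: 1 × 14.007 = 14.007
  O: 1 × 15.999 = 15.999
Sum: 7×12.011 + 7×1.008 + 1×14.007 + 1×15.999 = 121.139 → 121.14 g/mol.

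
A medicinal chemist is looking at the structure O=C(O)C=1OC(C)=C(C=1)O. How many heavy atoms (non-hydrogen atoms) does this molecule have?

Every atom symbol written in the SMILES (organic subset) is one heavy atom; implicit H are not written.
Heavy atoms by element → C:6, O:4.
Total: 10.

10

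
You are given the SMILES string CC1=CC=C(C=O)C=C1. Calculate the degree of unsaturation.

Degree of unsaturation = (number of rings) + (number of π bonds).
Ring closures in the SMILES: 1.
π bonds: 4 double bonds (each 1 DoU) → 4 DoU from unsaturation.
Total DoU = 1 + 4 = 5.

5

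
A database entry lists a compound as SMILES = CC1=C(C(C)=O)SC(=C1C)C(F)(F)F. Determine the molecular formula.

Walk through each heavy atom and fill implicit hydrogens from standard valence (C 4, N 3, O 2, S 2, halogen 1):
  atom 1: C, bond orders sum to 1 (valence 4) → 3 H
  atom 2: C, bond orders sum to 4 (valence 4) → 0 H
  atom 3: C, bond orders sum to 4 (valence 4) → 0 H
  atom 4: C, bond orders sum to 4 (valence 4) → 0 H
  atom 5: C, bond orders sum to 1 (valence 4) → 3 H
  atom 6: O, bond orders sum to 2 (valence 2) → 0 H
  atom 7: S, bond orders sum to 2 (valence 2) → 0 H
  atom 8: C, bond orders sum to 4 (valence 4) → 0 H
  atom 9: C, bond orders sum to 4 (valence 4) → 0 H
  atom 10: C, bond orders sum to 1 (valence 4) → 3 H
  atom 11: C, bond orders sum to 4 (valence 4) → 0 H
  atom 12: F (halogen, monovalent) → 0 H
  atom 13: F (halogen, monovalent) → 0 H
  atom 14: F (halogen, monovalent) → 0 H
Totals → C:9, H:9, F:3, O:1, S:1.
In Hill order: C9H9F3OS.

C9H9F3OS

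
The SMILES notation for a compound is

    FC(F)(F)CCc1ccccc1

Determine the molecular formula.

Walk through each heavy atom and fill implicit hydrogens from standard valence (C 4, N 3, O 2, S 2, halogen 1); for lowercase aromatic atoms, an aromatic c carries 1 H when it has two neighbours and 0 H with three, and aromatic n carries 0 H:
  atom 1: F (halogen, monovalent) → 0 H
  atom 2: C, bond orders sum to 4 (valence 4) → 0 H
  atom 3: F (halogen, monovalent) → 0 H
  atom 4: F (halogen, monovalent) → 0 H
  atom 5: C, bond orders sum to 2 (valence 4) → 2 H
  atom 6: C, bond orders sum to 2 (valence 4) → 2 H
  atom 7: aromatic c, 3 neighbours → 0 H
  atom 8: aromatic c, 2 neighbours → 1 H
  atom 9: aromatic c, 2 neighbours → 1 H
  atom 10: aromatic c, 2 neighbours → 1 H
  atom 11: aromatic c, 2 neighbours → 1 H
  atom 12: aromatic c, 2 neighbours → 1 H
Totals → C:9, H:9, F:3.
In Hill order: C9H9F3.

C9H9F3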